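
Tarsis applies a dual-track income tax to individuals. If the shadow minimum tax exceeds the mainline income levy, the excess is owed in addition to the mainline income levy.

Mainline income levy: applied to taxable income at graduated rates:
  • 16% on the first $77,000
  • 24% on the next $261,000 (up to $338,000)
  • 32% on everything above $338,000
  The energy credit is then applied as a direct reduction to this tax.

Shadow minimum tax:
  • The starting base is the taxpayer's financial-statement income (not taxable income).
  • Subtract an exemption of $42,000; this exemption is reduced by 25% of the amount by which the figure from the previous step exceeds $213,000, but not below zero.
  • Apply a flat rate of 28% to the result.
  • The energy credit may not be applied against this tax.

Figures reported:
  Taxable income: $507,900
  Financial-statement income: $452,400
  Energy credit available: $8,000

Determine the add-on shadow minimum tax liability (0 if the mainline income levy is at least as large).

Mainline income levy:
  $77,000 × 16% = $12,320
  $261,000 × 24% = $62,640
  $169,900 × 32% = $54,368
  → $129,328
  Less energy credit $8,000 → $121,328

Shadow minimum tax:
  Base (financial-statement income): $452,400
  Exemption: 25% × ($452,400 − $213,000) = $59,850 ≥ $42,000, so the exemption is fully phased out
  Base: $452,400 − $0 = $452,400
  $452,400 × 28% = $126,672

Excess of shadow minimum tax over mainline income levy: $126,672 − $121,328 = $5,344.

$5,344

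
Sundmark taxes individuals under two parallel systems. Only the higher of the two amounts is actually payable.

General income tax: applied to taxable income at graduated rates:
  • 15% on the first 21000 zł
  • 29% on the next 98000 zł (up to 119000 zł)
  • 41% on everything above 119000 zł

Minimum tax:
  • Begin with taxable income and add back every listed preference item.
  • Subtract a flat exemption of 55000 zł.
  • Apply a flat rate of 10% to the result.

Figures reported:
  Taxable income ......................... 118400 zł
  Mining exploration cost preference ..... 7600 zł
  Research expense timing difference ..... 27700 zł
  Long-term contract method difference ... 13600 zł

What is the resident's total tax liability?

31396 zł

Minimum tax:
  Adjusted income: 118400 zł + 7600 zł + 27700 zł + 13600 zł = 167300 zł
  Less exemption 55000 zł → base 112300 zł
  112300 zł × 10% = 11230 zł

General income tax:
  21000 zł × 15% = 3150 zł
  97400 zł × 29% = 28246 zł
  → 31396 zł

31396 zł > 11230 zł, so the general income tax governs.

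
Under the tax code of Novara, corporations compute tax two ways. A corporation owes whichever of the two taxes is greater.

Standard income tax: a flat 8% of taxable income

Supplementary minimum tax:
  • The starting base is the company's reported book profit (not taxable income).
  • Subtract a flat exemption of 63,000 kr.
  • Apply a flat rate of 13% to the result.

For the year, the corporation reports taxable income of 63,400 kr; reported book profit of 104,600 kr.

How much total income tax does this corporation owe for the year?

5,408 kr

Supplementary minimum tax:
  Base (reported book profit): 104,600 kr
  Less exemption 63,000 kr → base 41,600 kr
  41,600 kr × 13% = 5,408 kr

Standard income tax:
  63,400 kr × 8% = 5,072 kr

5,408 kr > 5,072 kr, so the supplementary minimum tax is the binding amount.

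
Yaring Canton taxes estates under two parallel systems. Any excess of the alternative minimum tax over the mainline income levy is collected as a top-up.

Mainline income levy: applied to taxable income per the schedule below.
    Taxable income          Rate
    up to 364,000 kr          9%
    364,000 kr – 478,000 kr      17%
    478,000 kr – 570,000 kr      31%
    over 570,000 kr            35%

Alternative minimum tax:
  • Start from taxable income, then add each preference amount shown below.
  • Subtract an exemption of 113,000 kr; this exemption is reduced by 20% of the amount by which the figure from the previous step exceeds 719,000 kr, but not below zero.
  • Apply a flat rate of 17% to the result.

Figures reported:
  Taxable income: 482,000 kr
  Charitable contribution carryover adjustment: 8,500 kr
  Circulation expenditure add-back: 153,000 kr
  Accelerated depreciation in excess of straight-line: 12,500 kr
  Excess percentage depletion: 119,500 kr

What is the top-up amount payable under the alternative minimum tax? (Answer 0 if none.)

61,166 kr

Mainline income levy:
  364,000 kr × 9% = 32,760 kr
  114,000 kr × 17% = 19,380 kr
  4,000 kr × 31% = 1,240 kr
  → 53,380 kr

Alternative minimum tax:
  Adjusted income: 482,000 kr + 8,500 kr + 153,000 kr + 12,500 kr + 119,500 kr = 775,500 kr
  Exemption: 113,000 kr − 20% × (775,500 kr − 719,000 kr) = 113,000 kr − 11,300 kr = 101,700 kr
  Base: 775,500 kr − 101,700 kr = 673,800 kr
  673,800 kr × 17% = 114,546 kr

Excess of alternative minimum tax over mainline income levy: 114,546 kr − 53,380 kr = 61,166 kr.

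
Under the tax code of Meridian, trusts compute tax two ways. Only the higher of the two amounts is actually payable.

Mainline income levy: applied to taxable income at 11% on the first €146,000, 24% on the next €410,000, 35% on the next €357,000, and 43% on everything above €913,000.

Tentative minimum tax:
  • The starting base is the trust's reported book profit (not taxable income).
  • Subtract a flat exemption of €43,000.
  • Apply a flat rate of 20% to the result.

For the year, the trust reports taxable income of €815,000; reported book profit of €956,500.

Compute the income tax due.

Mainline income levy:
  €146,000 × 11% = €16,060
  €410,000 × 24% = €98,400
  €259,000 × 35% = €90,650
  → €205,110

Tentative minimum tax:
  Base (reported book profit): €956,500
  Less exemption €43,000 → base €913,500
  €913,500 × 20% = €182,700

€205,110 > €182,700, so the mainline income levy governs.

€205,110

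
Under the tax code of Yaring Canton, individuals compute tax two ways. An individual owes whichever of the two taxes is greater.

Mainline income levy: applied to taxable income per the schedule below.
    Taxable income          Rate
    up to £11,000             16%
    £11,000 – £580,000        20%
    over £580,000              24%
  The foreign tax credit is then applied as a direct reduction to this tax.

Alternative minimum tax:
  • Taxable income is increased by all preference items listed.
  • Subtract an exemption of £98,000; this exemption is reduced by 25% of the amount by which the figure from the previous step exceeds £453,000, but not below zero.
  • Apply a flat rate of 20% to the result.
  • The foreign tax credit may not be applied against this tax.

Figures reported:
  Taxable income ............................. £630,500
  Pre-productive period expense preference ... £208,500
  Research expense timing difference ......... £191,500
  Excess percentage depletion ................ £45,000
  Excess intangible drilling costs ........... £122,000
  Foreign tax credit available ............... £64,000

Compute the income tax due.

£239,500

Alternative minimum tax:
  Adjusted income: £630,500 + £208,500 + £191,500 + £45,000 + £122,000 = £1,197,500
  Exemption: 25% × (£1,197,500 − £453,000) = £186,125 ≥ £98,000, so the exemption is fully phased out
  Base: £1,197,500 − £0 = £1,197,500
  £1,197,500 × 20% = £239,500

Mainline income levy:
  £11,000 × 16% = £1,760
  £569,000 × 20% = £113,800
  £50,500 × 24% = £12,120
  → £127,680
  Less foreign tax credit £64,000 → £63,680

£239,500 > £63,680, so the alternative minimum tax is the binding amount.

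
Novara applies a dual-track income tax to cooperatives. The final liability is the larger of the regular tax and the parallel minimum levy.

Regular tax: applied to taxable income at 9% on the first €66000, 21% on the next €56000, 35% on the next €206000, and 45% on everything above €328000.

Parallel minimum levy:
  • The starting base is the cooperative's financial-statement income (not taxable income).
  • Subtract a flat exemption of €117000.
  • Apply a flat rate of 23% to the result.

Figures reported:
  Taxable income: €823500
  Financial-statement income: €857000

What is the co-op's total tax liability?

€312775

Parallel minimum levy:
  Base (financial-statement income): €857000
  Less exemption €117000 → base €740000
  €740000 × 23% = €170200

Regular tax:
  €66000 × 9% = €5940
  €56000 × 21% = €11760
  €206000 × 35% = €72100
  €495500 × 45% = €222975
  → €312775

€312775 > €170200, so the regular tax governs.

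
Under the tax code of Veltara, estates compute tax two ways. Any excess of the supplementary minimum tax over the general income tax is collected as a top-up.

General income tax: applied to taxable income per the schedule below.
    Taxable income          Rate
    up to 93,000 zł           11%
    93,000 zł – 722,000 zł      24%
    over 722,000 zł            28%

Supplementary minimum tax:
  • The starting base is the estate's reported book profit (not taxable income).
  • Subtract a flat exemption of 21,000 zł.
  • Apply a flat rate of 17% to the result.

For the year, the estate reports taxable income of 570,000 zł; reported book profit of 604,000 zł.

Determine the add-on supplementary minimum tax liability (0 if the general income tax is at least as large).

0 zł

Supplementary minimum tax:
  Base (reported book profit): 604,000 zł
  Less exemption 21,000 zł → base 583,000 zł
  583,000 zł × 17% = 99,110 zł

General income tax:
  93,000 zł × 11% = 10,230 zł
  477,000 zł × 24% = 114,480 zł
  → 124,710 zł

99,110 zł ≤ 124,710 zł, so no add-on is due.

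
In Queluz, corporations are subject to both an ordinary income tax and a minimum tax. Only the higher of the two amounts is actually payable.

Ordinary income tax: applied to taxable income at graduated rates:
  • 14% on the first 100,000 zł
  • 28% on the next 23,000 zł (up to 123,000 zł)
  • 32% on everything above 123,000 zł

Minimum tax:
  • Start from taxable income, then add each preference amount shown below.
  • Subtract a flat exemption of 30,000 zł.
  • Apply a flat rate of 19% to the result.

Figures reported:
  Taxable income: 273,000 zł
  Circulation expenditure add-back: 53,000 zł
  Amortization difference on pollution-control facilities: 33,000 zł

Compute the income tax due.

68,440 zł

Ordinary income tax:
  100,000 zł × 14% = 14,000 zł
  23,000 zł × 28% = 6,440 zł
  150,000 zł × 32% = 48,000 zł
  → 68,440 zł

Minimum tax:
  Adjusted income: 273,000 zł + 53,000 zł + 33,000 zł = 359,000 zł
  Less exemption 30,000 zł → base 329,000 zł
  329,000 zł × 19% = 62,510 zł

68,440 zł > 62,510 zł, so the ordinary income tax governs.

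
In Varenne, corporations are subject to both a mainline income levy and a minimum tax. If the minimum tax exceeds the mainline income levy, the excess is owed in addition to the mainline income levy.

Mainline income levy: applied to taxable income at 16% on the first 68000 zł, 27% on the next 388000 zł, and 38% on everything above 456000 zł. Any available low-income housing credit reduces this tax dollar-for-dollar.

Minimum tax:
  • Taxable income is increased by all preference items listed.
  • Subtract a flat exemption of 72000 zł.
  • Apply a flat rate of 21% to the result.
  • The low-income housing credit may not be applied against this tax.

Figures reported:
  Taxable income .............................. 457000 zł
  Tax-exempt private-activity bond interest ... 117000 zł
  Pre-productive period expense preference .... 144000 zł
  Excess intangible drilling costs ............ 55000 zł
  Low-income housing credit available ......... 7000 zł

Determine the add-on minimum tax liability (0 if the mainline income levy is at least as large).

38190 zł

Mainline income levy:
  68000 zł × 16% = 10880 zł
  388000 zł × 27% = 104760 zł
  1000 zł × 38% = 380 zł
  → 116020 zł
  Less low-income housing credit 7000 zł → 109020 zł

Minimum tax:
  Adjusted income: 457000 zł + 117000 zł + 144000 zł + 55000 zł = 773000 zł
  Less exemption 72000 zł → base 701000 zł
  701000 zł × 21% = 147210 zł

Excess of minimum tax over mainline income levy: 147210 zł − 109020 zł = 38190 zł.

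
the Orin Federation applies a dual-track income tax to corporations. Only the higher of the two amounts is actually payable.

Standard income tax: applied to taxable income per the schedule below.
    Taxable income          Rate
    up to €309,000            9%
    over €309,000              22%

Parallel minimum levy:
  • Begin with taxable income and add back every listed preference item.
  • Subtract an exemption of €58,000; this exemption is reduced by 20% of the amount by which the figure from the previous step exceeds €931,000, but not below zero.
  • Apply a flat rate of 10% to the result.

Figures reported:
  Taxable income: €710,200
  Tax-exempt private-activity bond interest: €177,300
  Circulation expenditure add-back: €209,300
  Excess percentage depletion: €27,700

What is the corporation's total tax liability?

Parallel minimum levy:
  Adjusted income: €710,200 + €177,300 + €209,300 + €27,700 = €1,124,500
  Exemption: €58,000 − 20% × (€1,124,500 − €931,000) = €58,000 − €38,700 = €19,300
  Base: €1,124,500 − €19,300 = €1,105,200
  €1,105,200 × 10% = €110,520

Standard income tax:
  €309,000 × 9% = €27,810
  €401,200 × 22% = €88,264
  → €116,074

€116,074 > €110,520, so the standard income tax governs.

€116,074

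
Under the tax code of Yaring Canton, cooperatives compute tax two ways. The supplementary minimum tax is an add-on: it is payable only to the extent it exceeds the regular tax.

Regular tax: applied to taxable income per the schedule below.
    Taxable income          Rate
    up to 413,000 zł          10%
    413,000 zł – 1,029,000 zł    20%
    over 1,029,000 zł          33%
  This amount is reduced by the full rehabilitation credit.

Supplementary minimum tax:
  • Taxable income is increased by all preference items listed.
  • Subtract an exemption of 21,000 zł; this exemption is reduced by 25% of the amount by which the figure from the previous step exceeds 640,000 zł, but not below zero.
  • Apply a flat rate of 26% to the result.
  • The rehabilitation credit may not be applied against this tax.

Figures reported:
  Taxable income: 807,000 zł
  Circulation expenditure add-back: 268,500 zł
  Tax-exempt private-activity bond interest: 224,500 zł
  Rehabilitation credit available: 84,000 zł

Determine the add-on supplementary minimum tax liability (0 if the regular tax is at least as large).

301,900 zł

Regular tax:
  413,000 zł × 10% = 41,300 zł
  394,000 zł × 20% = 78,800 zł
  → 120,100 zł
  Less rehabilitation credit 84,000 zł → 36,100 zł

Supplementary minimum tax:
  Adjusted income: 807,000 zł + 268,500 zł + 224,500 zł = 1,300,000 zł
  Exemption: 25% × (1,300,000 zł − 640,000 zł) = 165,000 zł ≥ 21,000 zł, so the exemption is fully phased out
  Base: 1,300,000 zł − 0 zł = 1,300,000 zł
  1,300,000 zł × 26% = 338,000 zł

Excess of supplementary minimum tax over regular tax: 338,000 zł − 36,100 zł = 301,900 zł.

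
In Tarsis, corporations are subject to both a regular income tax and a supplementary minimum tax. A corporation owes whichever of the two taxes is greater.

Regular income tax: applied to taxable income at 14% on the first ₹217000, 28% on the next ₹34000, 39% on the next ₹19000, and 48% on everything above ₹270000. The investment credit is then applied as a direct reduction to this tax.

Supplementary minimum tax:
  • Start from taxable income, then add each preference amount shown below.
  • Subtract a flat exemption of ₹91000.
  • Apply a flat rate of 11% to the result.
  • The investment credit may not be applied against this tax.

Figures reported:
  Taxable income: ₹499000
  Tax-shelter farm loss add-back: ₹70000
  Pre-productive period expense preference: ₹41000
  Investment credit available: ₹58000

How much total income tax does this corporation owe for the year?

Regular income tax:
  ₹217000 × 14% = ₹30380
  ₹34000 × 28% = ₹9520
  ₹19000 × 39% = ₹7410
  ₹229000 × 48% = ₹109920
  → ₹157230
  Less investment credit ₹58000 → ₹99230

Supplementary minimum tax:
  Adjusted income: ₹499000 + ₹70000 + ₹41000 = ₹610000
  Less exemption ₹91000 → base ₹519000
  ₹519000 × 11% = ₹57090

₹99230 > ₹57090, so the regular income tax governs.

₹99230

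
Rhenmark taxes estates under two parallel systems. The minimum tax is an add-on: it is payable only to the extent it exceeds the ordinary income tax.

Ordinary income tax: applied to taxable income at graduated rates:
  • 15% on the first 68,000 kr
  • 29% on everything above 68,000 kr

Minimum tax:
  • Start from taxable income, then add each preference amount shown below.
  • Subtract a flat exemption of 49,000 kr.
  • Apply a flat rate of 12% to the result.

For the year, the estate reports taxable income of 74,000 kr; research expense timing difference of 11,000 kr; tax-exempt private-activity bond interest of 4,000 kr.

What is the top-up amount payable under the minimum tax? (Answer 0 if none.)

0 kr

Minimum tax:
  Adjusted income: 74,000 kr + 11,000 kr + 4,000 kr = 89,000 kr
  Less exemption 49,000 kr → base 40,000 kr
  40,000 kr × 12% = 4,800 kr

Ordinary income tax:
  68,000 kr × 15% = 10,200 kr
  6,000 kr × 29% = 1,740 kr
  → 11,940 kr

4,800 kr ≤ 11,940 kr, so no add-on is due.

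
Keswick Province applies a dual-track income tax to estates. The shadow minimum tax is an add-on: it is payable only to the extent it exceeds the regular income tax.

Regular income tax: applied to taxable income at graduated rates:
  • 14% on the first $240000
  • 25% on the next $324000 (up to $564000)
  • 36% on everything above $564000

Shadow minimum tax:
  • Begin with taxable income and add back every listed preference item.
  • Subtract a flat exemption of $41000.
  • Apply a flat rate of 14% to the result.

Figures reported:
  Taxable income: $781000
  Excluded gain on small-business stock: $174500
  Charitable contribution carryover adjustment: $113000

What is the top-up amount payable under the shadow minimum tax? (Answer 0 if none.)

$0

Regular income tax:
  $240000 × 14% = $33600
  $324000 × 25% = $81000
  $217000 × 36% = $78120
  → $192720

Shadow minimum tax:
  Adjusted income: $781000 + $174500 + $113000 = $1068500
  Less exemption $41000 → base $1027500
  $1027500 × 14% = $143850

$143850 ≤ $192720, so no add-on is due.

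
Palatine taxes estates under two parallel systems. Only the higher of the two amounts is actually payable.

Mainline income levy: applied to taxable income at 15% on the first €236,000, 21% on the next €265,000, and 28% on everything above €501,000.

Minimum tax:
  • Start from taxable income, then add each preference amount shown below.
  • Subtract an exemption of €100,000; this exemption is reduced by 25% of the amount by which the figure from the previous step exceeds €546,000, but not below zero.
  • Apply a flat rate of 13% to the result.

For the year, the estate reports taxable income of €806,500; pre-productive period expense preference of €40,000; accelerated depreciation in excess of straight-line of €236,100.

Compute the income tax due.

€176,590

Minimum tax:
  Adjusted income: €806,500 + €40,000 + €236,100 = €1,082,600
  Exemption: 25% × (€1,082,600 − €546,000) = €134,150 ≥ €100,000, so the exemption is fully phased out
  Base: €1,082,600 − €0 = €1,082,600
  €1,082,600 × 13% = €140,738

Mainline income levy:
  €236,000 × 15% = €35,400
  €265,000 × 21% = €55,650
  €305,500 × 28% = €85,540
  → €176,590

€176,590 > €140,738, so the mainline income levy governs.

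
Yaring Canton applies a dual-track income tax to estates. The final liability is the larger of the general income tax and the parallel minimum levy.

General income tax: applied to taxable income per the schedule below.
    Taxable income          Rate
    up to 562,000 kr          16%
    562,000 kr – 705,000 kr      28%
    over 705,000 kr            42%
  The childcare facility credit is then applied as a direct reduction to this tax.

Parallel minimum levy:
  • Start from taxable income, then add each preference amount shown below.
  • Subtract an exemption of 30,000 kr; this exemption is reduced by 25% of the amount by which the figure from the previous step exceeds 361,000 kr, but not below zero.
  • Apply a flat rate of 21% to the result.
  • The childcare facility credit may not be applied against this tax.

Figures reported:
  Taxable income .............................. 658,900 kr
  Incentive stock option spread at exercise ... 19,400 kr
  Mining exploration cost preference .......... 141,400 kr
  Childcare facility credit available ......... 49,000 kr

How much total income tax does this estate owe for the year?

General income tax:
  562,000 kr × 16% = 89,920 kr
  96,900 kr × 28% = 27,132 kr
  → 117,052 kr
  Less childcare facility credit 49,000 kr → 68,052 kr

Parallel minimum levy:
  Adjusted income: 658,900 kr + 19,400 kr + 141,400 kr = 819,700 kr
  Exemption: 25% × (819,700 kr − 361,000 kr) = 114,675 kr ≥ 30,000 kr, so the exemption is fully phased out
  Base: 819,700 kr − 0 kr = 819,700 kr
  819,700 kr × 21% = 172,137 kr

172,137 kr > 68,052 kr, so the parallel minimum levy is the binding amount.

172,137 kr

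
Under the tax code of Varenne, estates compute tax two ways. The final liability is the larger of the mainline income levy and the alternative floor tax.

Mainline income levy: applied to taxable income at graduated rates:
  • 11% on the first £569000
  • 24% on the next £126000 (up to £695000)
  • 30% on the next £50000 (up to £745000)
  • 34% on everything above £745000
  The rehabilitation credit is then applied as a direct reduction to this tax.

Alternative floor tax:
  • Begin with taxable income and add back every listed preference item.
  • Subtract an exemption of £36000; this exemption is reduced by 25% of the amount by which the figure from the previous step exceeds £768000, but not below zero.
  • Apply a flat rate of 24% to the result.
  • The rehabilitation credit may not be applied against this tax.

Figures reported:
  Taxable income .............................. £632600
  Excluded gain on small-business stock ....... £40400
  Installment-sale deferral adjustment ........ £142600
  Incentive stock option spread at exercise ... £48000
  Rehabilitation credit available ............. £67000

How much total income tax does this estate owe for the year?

£204360

Alternative floor tax:
  Adjusted income: £632600 + £40400 + £142600 + £48000 = £863600
  Exemption: £36000 − 25% × (£863600 − £768000) = £36000 − £23900 = £12100
  Base: £863600 − £12100 = £851500
  £851500 × 24% = £204360

Mainline income levy:
  £569000 × 11% = £62590
  £63600 × 24% = £15264
  → £77854
  Less rehabilitation credit £67000 → £10854

£204360 > £10854, so the alternative floor tax is the binding amount.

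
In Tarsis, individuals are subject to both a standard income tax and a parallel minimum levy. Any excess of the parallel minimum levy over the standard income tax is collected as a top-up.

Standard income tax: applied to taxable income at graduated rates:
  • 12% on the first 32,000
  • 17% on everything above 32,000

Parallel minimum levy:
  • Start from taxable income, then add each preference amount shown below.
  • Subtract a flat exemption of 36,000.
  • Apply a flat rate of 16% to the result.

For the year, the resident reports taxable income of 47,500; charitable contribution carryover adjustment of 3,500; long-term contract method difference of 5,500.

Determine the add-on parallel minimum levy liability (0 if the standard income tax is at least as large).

0

Standard income tax:
  32,000 × 12% = 3,840
  15,500 × 17% = 2,635
  → 6,475

Parallel minimum levy:
  Adjusted income: 47,500 + 3,500 + 5,500 = 56,500
  Less exemption 36,000 → base 20,500
  20,500 × 16% = 3,280

3,280 ≤ 6,475, so no add-on is due.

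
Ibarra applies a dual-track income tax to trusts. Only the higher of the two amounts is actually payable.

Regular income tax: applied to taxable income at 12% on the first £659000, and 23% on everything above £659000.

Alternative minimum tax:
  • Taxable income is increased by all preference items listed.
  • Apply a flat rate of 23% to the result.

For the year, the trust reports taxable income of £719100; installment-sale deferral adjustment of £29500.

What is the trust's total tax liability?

Alternative minimum tax:
  Adjusted income: £719100 + £29500 = £748600
  £748600 × 23% = £172178

Regular income tax:
  £659000 × 12% = £79080
  £60100 × 23% = £13823
  → £92903

£172178 > £92903, so the alternative minimum tax is the binding amount.

£172178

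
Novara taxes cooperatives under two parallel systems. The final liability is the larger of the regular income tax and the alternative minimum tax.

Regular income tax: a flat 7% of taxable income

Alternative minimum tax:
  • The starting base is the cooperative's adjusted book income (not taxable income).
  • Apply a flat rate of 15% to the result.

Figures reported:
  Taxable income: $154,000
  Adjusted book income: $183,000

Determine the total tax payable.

Regular income tax:
  $154,000 × 7% = $10,780

Alternative minimum tax:
  Base (adjusted book income): $183,000
  $183,000 × 15% = $27,450

$27,450 > $10,780, so the alternative minimum tax is the binding amount.

$27,450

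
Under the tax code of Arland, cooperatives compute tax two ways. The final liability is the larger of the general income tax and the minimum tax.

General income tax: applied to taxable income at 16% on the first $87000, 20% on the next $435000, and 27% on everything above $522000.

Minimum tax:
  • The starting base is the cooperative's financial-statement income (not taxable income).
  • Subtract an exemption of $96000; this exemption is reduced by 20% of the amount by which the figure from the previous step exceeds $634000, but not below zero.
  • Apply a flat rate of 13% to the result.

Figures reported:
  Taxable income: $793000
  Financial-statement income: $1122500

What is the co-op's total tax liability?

$174090

General income tax:
  $87000 × 16% = $13920
  $435000 × 20% = $87000
  $271000 × 27% = $73170
  → $174090

Minimum tax:
  Base (financial-statement income): $1122500
  Exemption: 20% × ($1122500 − $634000) = $97700 ≥ $96000, so the exemption is fully phased out
  Base: $1122500 − $0 = $1122500
  $1122500 × 13% = $145925

$174090 > $145925, so the general income tax governs.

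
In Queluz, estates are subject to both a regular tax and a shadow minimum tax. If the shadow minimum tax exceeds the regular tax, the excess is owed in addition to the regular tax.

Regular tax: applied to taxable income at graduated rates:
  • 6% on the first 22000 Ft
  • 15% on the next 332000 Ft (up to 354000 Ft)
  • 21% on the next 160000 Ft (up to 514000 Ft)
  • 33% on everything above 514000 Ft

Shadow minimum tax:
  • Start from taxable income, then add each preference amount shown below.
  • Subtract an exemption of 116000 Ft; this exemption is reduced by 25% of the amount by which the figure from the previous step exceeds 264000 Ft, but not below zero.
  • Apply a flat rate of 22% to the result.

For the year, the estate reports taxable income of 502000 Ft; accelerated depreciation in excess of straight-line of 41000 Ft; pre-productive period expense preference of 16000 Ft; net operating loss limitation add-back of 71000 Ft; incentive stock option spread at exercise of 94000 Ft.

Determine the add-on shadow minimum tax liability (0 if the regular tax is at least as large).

Regular tax:
  22000 Ft × 6% = 1320 Ft
  332000 Ft × 15% = 49800 Ft
  148000 Ft × 21% = 31080 Ft
  → 82200 Ft

Shadow minimum tax:
  Adjusted income: 502000 Ft + 41000 Ft + 16000 Ft + 71000 Ft + 94000 Ft = 724000 Ft
  Exemption: 116000 Ft − 25% × (724000 Ft − 264000 Ft) = 116000 Ft − 115000 Ft = 1000 Ft
  Base: 724000 Ft − 1000 Ft = 723000 Ft
  723000 Ft × 22% = 159060 Ft

Excess of shadow minimum tax over regular tax: 159060 Ft − 82200 Ft = 76860 Ft.

76860 Ft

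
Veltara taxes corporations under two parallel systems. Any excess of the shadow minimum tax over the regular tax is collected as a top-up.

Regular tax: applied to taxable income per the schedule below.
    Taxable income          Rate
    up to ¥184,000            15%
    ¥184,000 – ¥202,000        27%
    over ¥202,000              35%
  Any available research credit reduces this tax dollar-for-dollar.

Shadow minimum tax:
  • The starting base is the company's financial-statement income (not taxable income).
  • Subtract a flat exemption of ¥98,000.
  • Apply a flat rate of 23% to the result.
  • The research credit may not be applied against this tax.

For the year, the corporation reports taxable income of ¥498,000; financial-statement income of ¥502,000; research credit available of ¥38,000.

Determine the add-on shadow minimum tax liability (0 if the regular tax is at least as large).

¥0

Shadow minimum tax:
  Base (financial-statement income): ¥502,000
  Less exemption ¥98,000 → base ¥404,000
  ¥404,000 × 23% = ¥92,920

Regular tax:
  ¥184,000 × 15% = ¥27,600
  ¥18,000 × 27% = ¥4,860
  ¥296,000 × 35% = ¥103,600
  → ¥136,060
  Less research credit ¥38,000 → ¥98,060

¥92,920 ≤ ¥98,060, so no add-on is due.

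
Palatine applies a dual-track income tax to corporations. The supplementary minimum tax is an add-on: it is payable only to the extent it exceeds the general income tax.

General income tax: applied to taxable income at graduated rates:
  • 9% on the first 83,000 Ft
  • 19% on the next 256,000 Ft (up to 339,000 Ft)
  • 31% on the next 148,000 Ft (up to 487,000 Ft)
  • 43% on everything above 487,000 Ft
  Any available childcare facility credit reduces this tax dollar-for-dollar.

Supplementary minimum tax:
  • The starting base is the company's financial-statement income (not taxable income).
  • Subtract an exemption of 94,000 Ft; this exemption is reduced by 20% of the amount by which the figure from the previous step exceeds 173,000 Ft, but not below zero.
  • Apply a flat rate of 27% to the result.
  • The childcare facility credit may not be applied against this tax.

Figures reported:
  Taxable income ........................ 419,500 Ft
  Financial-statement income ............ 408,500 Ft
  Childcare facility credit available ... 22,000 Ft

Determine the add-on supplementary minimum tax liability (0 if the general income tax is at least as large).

General income tax:
  83,000 Ft × 9% = 7,470 Ft
  256,000 Ft × 19% = 48,640 Ft
  80,500 Ft × 31% = 24,955 Ft
  → 81,065 Ft
  Less childcare facility credit 22,000 Ft → 59,065 Ft

Supplementary minimum tax:
  Base (financial-statement income): 408,500 Ft
  Exemption: 94,000 Ft − 20% × (408,500 Ft − 173,000 Ft) = 94,000 Ft − 47,100 Ft = 46,900 Ft
  Base: 408,500 Ft − 46,900 Ft = 361,600 Ft
  361,600 Ft × 27% = 97,632 Ft

Excess of supplementary minimum tax over general income tax: 97,632 Ft − 59,065 Ft = 38,567 Ft.

38,567 Ft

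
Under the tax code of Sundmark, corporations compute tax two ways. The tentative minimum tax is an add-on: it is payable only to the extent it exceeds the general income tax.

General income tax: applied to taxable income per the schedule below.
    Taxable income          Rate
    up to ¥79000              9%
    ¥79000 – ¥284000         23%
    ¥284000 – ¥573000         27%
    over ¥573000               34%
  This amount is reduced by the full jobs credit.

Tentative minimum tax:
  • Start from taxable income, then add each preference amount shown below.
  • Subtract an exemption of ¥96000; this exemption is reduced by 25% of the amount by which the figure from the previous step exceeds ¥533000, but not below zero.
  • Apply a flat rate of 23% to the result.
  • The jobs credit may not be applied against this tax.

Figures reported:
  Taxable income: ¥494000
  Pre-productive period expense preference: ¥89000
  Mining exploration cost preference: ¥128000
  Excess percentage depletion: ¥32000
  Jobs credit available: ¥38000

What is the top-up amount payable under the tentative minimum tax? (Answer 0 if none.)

General income tax:
  ¥79000 × 9% = ¥7110
  ¥205000 × 23% = ¥47150
  ¥210000 × 27% = ¥56700
  → ¥110960
  Less jobs credit ¥38000 → ¥72960

Tentative minimum tax:
  Adjusted income: ¥494000 + ¥89000 + ¥128000 + ¥32000 = ¥743000
  Exemption: ¥96000 − 25% × (¥743000 − ¥533000) = ¥96000 − ¥52500 = ¥43500
  Base: ¥743000 − ¥43500 = ¥699500
  ¥699500 × 23% = ¥160885

Excess of tentative minimum tax over general income tax: ¥160885 − ¥72960 = ¥87925.

¥87925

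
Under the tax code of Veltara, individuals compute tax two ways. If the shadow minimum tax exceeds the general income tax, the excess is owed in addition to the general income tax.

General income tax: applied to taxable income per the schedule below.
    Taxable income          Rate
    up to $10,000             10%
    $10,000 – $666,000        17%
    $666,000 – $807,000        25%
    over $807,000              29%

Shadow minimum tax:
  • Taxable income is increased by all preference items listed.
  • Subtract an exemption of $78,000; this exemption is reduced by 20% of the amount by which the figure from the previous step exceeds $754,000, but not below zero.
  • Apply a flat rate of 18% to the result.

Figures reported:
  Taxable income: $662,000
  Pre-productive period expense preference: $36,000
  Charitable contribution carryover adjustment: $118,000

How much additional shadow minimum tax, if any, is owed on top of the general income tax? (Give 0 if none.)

Shadow minimum tax:
  Adjusted income: $662,000 + $36,000 + $118,000 = $816,000
  Exemption: $78,000 − 20% × ($816,000 − $754,000) = $78,000 − $12,400 = $65,600
  Base: $816,000 − $65,600 = $750,400
  $750,400 × 18% = $135,072

General income tax:
  $10,000 × 10% = $1,000
  $652,000 × 17% = $110,840
  → $111,840

Excess of shadow minimum tax over general income tax: $135,072 − $111,840 = $23,232.

$23,232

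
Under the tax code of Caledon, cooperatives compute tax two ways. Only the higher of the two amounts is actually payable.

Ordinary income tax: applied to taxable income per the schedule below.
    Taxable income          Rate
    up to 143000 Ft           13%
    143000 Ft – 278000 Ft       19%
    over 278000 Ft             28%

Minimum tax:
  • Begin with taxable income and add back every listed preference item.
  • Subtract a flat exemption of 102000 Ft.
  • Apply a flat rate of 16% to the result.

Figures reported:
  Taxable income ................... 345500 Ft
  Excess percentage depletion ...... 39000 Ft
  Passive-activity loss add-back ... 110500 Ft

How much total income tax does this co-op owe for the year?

Minimum tax:
  Adjusted income: 345500 Ft + 39000 Ft + 110500 Ft = 495000 Ft
  Less exemption 102000 Ft → base 393000 Ft
  393000 Ft × 16% = 62880 Ft

Ordinary income tax:
  143000 Ft × 13% = 18590 Ft
  135000 Ft × 19% = 25650 Ft
  67500 Ft × 28% = 18900 Ft
  → 63140 Ft

63140 Ft > 62880 Ft, so the ordinary income tax governs.

63140 Ft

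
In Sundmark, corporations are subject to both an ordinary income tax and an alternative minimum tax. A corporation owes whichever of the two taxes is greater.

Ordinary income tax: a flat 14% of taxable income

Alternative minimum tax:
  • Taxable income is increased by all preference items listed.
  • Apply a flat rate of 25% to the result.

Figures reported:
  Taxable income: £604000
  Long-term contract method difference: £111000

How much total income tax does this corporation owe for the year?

Alternative minimum tax:
  Adjusted income: £604000 + £111000 = £715000
  £715000 × 25% = £178750

Ordinary income tax:
  £604000 × 14% = £84560

£178750 > £84560, so the alternative minimum tax is the binding amount.

£178750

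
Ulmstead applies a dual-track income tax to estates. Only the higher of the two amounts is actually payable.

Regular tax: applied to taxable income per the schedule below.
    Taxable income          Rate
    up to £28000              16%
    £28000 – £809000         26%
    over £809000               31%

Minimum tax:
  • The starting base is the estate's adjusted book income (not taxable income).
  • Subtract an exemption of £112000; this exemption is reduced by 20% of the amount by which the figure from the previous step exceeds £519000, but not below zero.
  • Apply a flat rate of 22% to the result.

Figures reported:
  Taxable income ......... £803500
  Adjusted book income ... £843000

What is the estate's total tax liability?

£206110

Minimum tax:
  Base (adjusted book income): £843000
  Exemption: £112000 − 20% × (£843000 − £519000) = £112000 − £64800 = £47200
  Base: £843000 − £47200 = £795800
  £795800 × 22% = £175076

Regular tax:
  £28000 × 16% = £4480
  £775500 × 26% = £201630
  → £206110

£206110 > £175076, so the regular tax governs.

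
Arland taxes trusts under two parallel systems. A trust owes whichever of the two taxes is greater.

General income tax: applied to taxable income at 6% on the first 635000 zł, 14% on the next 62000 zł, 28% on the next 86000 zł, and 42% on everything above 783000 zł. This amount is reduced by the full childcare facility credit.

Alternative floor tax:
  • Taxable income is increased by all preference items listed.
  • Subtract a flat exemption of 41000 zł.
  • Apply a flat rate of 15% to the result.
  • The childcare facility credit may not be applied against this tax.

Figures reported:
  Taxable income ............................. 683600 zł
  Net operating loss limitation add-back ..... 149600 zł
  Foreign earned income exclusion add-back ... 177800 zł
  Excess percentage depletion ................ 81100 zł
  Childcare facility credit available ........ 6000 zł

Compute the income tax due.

Alternative floor tax:
  Adjusted income: 683600 zł + 149600 zł + 177800 zł + 81100 zł = 1092100 zł
  Less exemption 41000 zł → base 1051100 zł
  1051100 zł × 15% = 157665 zł

General income tax:
  635000 zł × 6% = 38100 zł
  48600 zł × 14% = 6804 zł
  → 44904 zł
  Less childcare facility credit 6000 zł → 38904 zł

157665 zł > 38904 zł, so the alternative floor tax is the binding amount.

157665 zł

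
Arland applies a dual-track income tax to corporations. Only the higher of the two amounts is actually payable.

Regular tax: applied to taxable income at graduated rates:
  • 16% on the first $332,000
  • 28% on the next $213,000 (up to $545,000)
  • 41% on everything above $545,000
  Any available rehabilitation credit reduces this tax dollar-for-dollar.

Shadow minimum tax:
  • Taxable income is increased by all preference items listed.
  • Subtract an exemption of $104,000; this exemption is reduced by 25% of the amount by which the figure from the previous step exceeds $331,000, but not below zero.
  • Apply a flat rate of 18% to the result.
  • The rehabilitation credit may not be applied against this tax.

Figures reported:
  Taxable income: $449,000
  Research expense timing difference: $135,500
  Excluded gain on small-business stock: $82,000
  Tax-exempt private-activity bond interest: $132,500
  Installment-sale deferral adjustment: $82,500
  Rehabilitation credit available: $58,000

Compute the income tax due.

$158,670

Shadow minimum tax:
  Adjusted income: $449,000 + $135,500 + $82,000 + $132,500 + $82,500 = $881,500
  Exemption: 25% × ($881,500 − $331,000) = $137,625 ≥ $104,000, so the exemption is fully phased out
  Base: $881,500 − $0 = $881,500
  $881,500 × 18% = $158,670

Regular tax:
  $332,000 × 16% = $53,120
  $117,000 × 28% = $32,760
  → $85,880
  Less rehabilitation credit $58,000 → $27,880

$158,670 > $27,880, so the shadow minimum tax is the binding amount.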